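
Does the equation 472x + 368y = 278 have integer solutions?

gcd(472, 368) = 8  (472 = 1×368 + 104, 368 = 3×104 + 56, 104 = 1×56 + 48, 56 = 1×48 + 8, 48 = 6×8).
8 does not divide 278 (remainder 6), so no integer solutions.

no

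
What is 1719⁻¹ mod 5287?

366

gcd(5287, 1719) = 1.
By Bézout, 1719×(366) + 5287×(-119) = 1.
So 1719×366 ≡ 1 (mod 5287), and 366 mod 5287 = 366.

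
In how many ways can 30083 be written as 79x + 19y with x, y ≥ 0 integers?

20

gcd(79, 19):
  79 = 4×19 + 3
  19 = 6×3 + 1
  3 = 3×1
so gcd(79, 19) = 1.
Back-substitute for Bézout coefficients:
  1 = 19 - 6×3
  ... = 79×(-6) + 19×(25)
Scale by 30083: one solution is (-180498, 752075). Reduce x mod 19: (2, 1575).
General: x = 2 + 19t, y = 1575 - 79t.
x ≥ 0 ⇒ t ≥ 0; y ≥ 0 ⇒ t ≤ 19. So t ∈ [0, 19]: 20 solutions.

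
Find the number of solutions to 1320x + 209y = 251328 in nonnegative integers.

gcd(1320, 209):
  1320 = 6×209 + 66
  209 = 3×66 + 11
  66 = 6×11
so gcd(1320, 209) = 11.
Back-substitute for Bézout coefficients:
  11 = 209 - 3×66
  ... = 1320×(-3) + 209×(19)
Scale by 22848: one solution is (-68544, 434112). Reduce x mod 19: (8, 1152).
General: x = 8 + 19t, y = 1152 - 120t.
x ≥ 0 ⇒ t ≥ 0; y ≥ 0 ⇒ t ≤ 9. So t ∈ [0, 9]: 10 solutions.

10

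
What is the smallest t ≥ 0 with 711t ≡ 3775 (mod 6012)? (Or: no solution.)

gcd(6012, 711) = 9.
9 does not divide 3775, so the congruence has no solution.

no solution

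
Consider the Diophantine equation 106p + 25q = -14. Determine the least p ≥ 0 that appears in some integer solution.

6

gcd(106, 25):
  106 = 4*25 + 6
  25 = 4*6 + 1
  6 = 6*1
so gcd(106, 25) = 1.
1 divides -14, so solutions exist.
Back-substitute for Bézout coefficients:
  1 = 25 - 4*6
  ... = 106*(-4) + 25*(17)
Scale by -14/1 = -14: (p₀, q₀) = (56, -238).
General solution: p = 56 + 25t, q = -238 - 106t for integer t.
p ≥ 0: smallest is 56 mod 25 = 6 (at t = -2), with q = -26.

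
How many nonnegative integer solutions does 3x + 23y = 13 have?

0

gcd(23, 3):
  23 = 7×3 + 2
  3 = 1×2 + 1
  2 = 2×1
so gcd(23, 3) = 1.
Back-substitute for Bézout coefficients:
  1 = 3 - 1×2
  ... = 3×(8) + 23×(-1)
Scale by 13: one solution is (104, -13). Reduce x mod 23: (12, -1).
General: x = 12 + 23t, y = -1 - 3t.
x ≥ 0 ⇒ t ≥ 0; y ≥ 0 ⇒ t ≤ -1. So t ∈ [0, -1]: 0 solutions.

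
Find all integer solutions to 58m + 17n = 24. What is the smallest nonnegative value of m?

1

gcd(58, 17) = 1.
1 divides 24, so solutions exist.
By Bézout, 58*(5) + 17*(-17) = 1.
Scale by 24/1 = 24: (m₀, n₀) = (120, -408).
General solution: m = 120 + 17t, n = -408 - 58t for integer t.
m ≥ 0: smallest is 120 mod 17 = 1 (at t = -7), with n = -2.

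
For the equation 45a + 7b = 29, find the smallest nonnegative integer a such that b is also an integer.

gcd(45, 7):
  45 = 6·7 + 3
  7 = 2·3 + 1
  3 = 3·1
so gcd(45, 7) = 1.
1 divides 29, so solutions exist.
Back-substitute for Bézout coefficients:
  1 = 7 - 2·3
  ... = 45·(-2) + 7·(13)
Scale by 29/1 = 29: (a₀, b₀) = (-58, 377).
General solution: a = -58 + 7t, b = 377 - 45t for integer t.
a ≥ 0: smallest is -58 mod 7 = 5 (at t = 9), with b = -28.

5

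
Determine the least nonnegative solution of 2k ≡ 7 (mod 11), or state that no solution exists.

9

gcd(11, 2):
  11 = 5×2 + 1
  2 = 2×1
so gcd(11, 2) = 1.
1 divides 7, so solutions exist.
Back-substitute for Bézout coefficients:
  1 = 11 - 5×2
  ... = 2×(-5) + 11×(1)
So 2×(-5) ≡ 1 (mod 11); multiply by 7: k ≡ -35 (mod 11).
Smallest nonnegative: k = -35 mod 11 = 9.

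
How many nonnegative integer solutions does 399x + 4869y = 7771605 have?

gcd(4869, 399) = 3  (4869 = 12*399 + 81, 399 = 4*81 + 75, 81 = 1*75 + 6, 75 = 12*6 + 3, 6 = 2*3).
Back-substituting, 399*(781) + 4869*(-64) = 3.
Scale by 2590535: one solution is (2023207835, -165794240). Reduce x mod 1623: (380, 1565).
General: x = 380 + 1623t, y = 1565 - 133t.
x ≥ 0 ⇒ t ≥ 0; y ≥ 0 ⇒ t ≤ 11. So t ∈ [0, 11]: 12 solutions.

12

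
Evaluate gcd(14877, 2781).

27

gcd(14877, 2781):
  14877 = 5×2781 + 972
  2781 = 2×972 + 837
  972 = 1×837 + 135
  837 = 6×135 + 27
  135 = 5×27
so gcd(14877, 2781) = 27.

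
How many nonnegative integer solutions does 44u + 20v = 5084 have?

gcd(44, 20):
  44 = 2*20 + 4
  20 = 5*4
so gcd(44, 20) = 4.
Back-substitute for Bézout coefficients:
  4 = 44 - 2*20
  ... = 44*(1) + 20*(-2)
Scale by 1271: one solution is (1271, -2542). Reduce u mod 5: (1, 252).
General: u = 1 + 5t, v = 252 - 11t.
u ≥ 0 ⇒ t ≥ 0; v ≥ 0 ⇒ t ≤ 22. So t ∈ [0, 22]: 23 solutions.

23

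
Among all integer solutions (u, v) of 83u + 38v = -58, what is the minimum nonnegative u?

8

gcd(83, 38):
  83 = 2*38 + 7
  38 = 5*7 + 3
  7 = 2*3 + 1
  3 = 3*1
so gcd(83, 38) = 1.
1 divides -58, so solutions exist.
Back-substitute for Bézout coefficients:
  1 = 7 - 2*3
  ... = 83*(11) + 38*(-24)
Scale by -58/1 = -58: (u₀, v₀) = (-638, 1392).
General solution: u = -638 + 38t, v = 1392 - 83t for integer t.
u ≥ 0: smallest is -638 mod 38 = 8 (at t = 17), with v = -19.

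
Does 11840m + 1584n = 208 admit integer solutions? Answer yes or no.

yes

gcd(11840, 1584) = 16.
16 divides 208, so integer solutions exist.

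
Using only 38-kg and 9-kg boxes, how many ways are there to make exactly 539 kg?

Need nonnegative integers with 38j + 9k = 539.
gcd(38, 9) = 1, and 38·(-4) + 9·(17) = 1.
So (j₀, k₀) = (-2156, 9163); general j = -2156 + 9t, k = 9163 - 38t.
j ≥ 0 ⇒ t ≥ 240; k ≥ 0 ⇒ t ≤ 241. That's 2 values of t.

2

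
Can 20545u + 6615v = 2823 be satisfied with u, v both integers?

no

gcd(20545, 6615) = 35  (20545 = 3*6615 + 700, 6615 = 9*700 + 315, 700 = 2*315 + 70, 315 = 4*70 + 35, 70 = 2*35).
35 does not divide 2823 (remainder 23), so no integer solutions.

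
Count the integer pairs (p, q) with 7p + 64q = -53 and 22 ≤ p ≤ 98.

gcd(64, 7) = 1  (64 = 9·7 + 1, 7 = 7·1).
Back-substituting, 7·(-9) + 64·(1) = 1.
Scale by -53: particular solution (477, -53); reduce p mod 64: (29, -4).
General solution: p = 29 + 64t, q = -4 - 7t for integer t.
22 ≤ 29 + 64t ≤ 98 gives t ∈ [0, 1], which is 2 values.

2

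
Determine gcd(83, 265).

1

gcd(265, 83) = 1  (265 = 3×83 + 16, 83 = 5×16 + 3, 16 = 5×3 + 1, 3 = 3×1).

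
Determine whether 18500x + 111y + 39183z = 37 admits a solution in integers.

yes

gcd(18500, 111) = 37  (18500 = 166*111 + 74, 111 = 1*74 + 37, 74 = 2*37).
gcd(37, 39183) = 37.
37 divides 37, so integer solutions exist.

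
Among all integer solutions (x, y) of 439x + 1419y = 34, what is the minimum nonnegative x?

gcd(1419, 439) = 1  (1419 = 3×439 + 102, 439 = 4×102 + 31, 102 = 3×31 + 9, 31 = 3×9 + 4, 9 = 2×4 + 1, 4 = 4×1).
1 divides 34, so solutions exist.
Back-substituting, 439×(-320) + 1419×(99) = 1.
Scale by 34/1 = 34: (x₀, y₀) = (-10880, 3366).
General solution: x = -10880 + 1419t, y = 3366 - 439t for integer t.
x ≥ 0: smallest is -10880 mod 1419 = 472 (at t = 8), with y = -146.

472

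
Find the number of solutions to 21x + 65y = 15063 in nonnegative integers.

11

gcd(65, 21) = 1.
By Bézout, 21·(31) + 65·(-10) = 1.
One solution: (58, 213).
General: x = 58 + 65t, y = 213 - 21t.
x ≥ 0 ⇒ t ≥ 0; y ≥ 0 ⇒ t ≤ 10. So t ∈ [0, 10]: 11 solutions.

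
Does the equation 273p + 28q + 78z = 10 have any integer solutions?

gcd(273, 28) = 7.
gcd(7, 78) = 1.
1 divides 10, so integer solutions exist.

yes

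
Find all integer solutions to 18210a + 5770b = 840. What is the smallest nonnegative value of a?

501

gcd(18210, 5770):
  18210 = 3·5770 + 900
  5770 = 6·900 + 370
  900 = 2·370 + 160
  370 = 2·160 + 50
  160 = 3·50 + 10
  50 = 5·10
so gcd(18210, 5770) = 10.
10 divides 840, so solutions exist.
Back-substitute for Bézout coefficients:
  10 = 160 - 3·50
  ... = 18210·(109) + 5770·(-344)
Scale by 840/10 = 84: (a₀, b₀) = (9156, -28896).
General solution: a = 9156 + 577t, b = -28896 - 1821t for integer t.
a ≥ 0: smallest is 9156 mod 577 = 501 (at t = -15), with b = -1581.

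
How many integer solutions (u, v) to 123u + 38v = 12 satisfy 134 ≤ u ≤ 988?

gcd(123, 38) = 1.
By Bézout, 123*(17) + 38*(-55) = 1.
Particular solution: (14, -45).
General solution: u = 14 + 38t, v = -45 - 123t for integer t.
134 ≤ 14 + 38t ≤ 988 gives t ∈ [4, 25], which is 22 values.

22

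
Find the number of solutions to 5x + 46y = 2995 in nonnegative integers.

14

gcd(46, 5) = 1.
By Bézout, 5·(-9) + 46·(1) = 1.
One solution: (1, 65).
General: x = 1 + 46t, y = 65 - 5t.
x ≥ 0 ⇒ t ≥ 0; y ≥ 0 ⇒ t ≤ 13. So t ∈ [0, 13]: 14 solutions.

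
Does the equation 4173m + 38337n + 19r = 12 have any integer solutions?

yes

gcd(38337, 4173) = 39  (38337 = 9·4173 + 780, 4173 = 5·780 + 273, 780 = 2·273 + 234, 273 = 1·234 + 39, 234 = 6·39).
gcd(39, 19) = 1.
1 divides 12, so integer solutions exist.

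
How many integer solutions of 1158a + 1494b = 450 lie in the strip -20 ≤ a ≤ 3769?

gcd(1494, 1158) = 6.
By Bézout, 1158*(40) + 1494*(-31) = 6.
Particular solution: (12, -9).
General solution: a = 12 + 249t, b = -9 - 193t for integer t.
-20 ≤ 12 + 249t ≤ 3769 gives t ∈ [0, 15], which is 16 values.

16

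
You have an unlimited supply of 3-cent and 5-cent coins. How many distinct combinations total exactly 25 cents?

2

Need nonnegative integers with 3j + 5k = 25.
gcd(3, 5) = 1, and 3·(2) + 5·(-1) = 1.
So (j₀, k₀) = (50, -25); general j = 50 + 5t, k = -25 - 3t.
j ≥ 0 ⇒ t ≥ -10; k ≥ 0 ⇒ t ≤ -9. That's 2 values of t.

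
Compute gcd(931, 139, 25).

1

gcd(931, 139) = 1.
gcd(1, 25) = 1.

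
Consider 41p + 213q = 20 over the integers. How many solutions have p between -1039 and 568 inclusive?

gcd(213, 41) = 1.
By Bézout, 41*(26) + 213*(-5) = 1.
Particular solution: (94, -18).
General solution: p = 94 + 213t, q = -18 - 41t for integer t.
-1039 ≤ 94 + 213t ≤ 568 gives t ∈ [-5, 2], which is 8 values.

8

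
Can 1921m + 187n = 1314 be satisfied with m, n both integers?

no

gcd(1921, 187) = 17  (1921 = 10·187 + 51, 187 = 3·51 + 34, 51 = 1·34 + 17, 34 = 2·17).
17 does not divide 1314 (remainder 5), so no integer solutions.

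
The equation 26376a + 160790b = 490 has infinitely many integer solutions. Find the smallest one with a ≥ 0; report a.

gcd(160790, 26376) = 14.
14 divides 490, so solutions exist.
By Bézout, 26376·(-1396) + 160790·(229) = 14.
Scale by 490/14 = 35: (a₀, b₀) = (-48860, 8015).
General solution: a = -48860 + 11485t, b = 8015 - 1884t for integer t.
a ≥ 0: smallest is -48860 mod 11485 = 8565 (at t = 5), with b = -1405.

8565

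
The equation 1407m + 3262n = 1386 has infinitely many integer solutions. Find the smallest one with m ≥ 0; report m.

gcd(3262, 1407):
  3262 = 2·1407 + 448
  1407 = 3·448 + 63
  448 = 7·63 + 7
  63 = 9·7
so gcd(3262, 1407) = 7.
7 divides 1386, so solutions exist.
Back-substitute for Bézout coefficients:
  7 = 448 - 7·63
  ... = 1407·(-51) + 3262·(22)
Scale by 1386/7 = 198: (m₀, n₀) = (-10098, 4356).
General solution: m = -10098 + 466t, n = 4356 - 201t for integer t.
m ≥ 0: smallest is -10098 mod 466 = 154 (at t = 22), with n = -66.

154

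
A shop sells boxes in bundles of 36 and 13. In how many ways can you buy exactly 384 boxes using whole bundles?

1

Need nonnegative integers with 36j + 13k = 384.
gcd(36, 13) = 1, and 36·(4) + 13·(-11) = 1.
So (j₀, k₀) = (1536, -4224); general j = 1536 + 13t, k = -4224 - 36t.
j ≥ 0 ⇒ t ≥ -118; k ≥ 0 ⇒ t ≤ -118. That's 1 value of t.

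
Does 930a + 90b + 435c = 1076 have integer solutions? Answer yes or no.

gcd(930, 90) = 30.
gcd(30, 435) = 15.
15 does not divide 1076 (remainder 11), so no integer solutions.

no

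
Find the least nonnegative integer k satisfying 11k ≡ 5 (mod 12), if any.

7

gcd(12, 11):
  12 = 1*11 + 1
  11 = 11*1
so gcd(12, 11) = 1.
1 divides 5, so solutions exist.
Back-substitute for Bézout coefficients:
  1 = 12 - 1*11
  ... = 11*(-1) + 12*(1)
So 11*(-1) ≡ 1 (mod 12); multiply by 5: k ≡ -5 (mod 12).
Smallest nonnegative: k = -5 mod 12 = 7.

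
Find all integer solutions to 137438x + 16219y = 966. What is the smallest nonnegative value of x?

1836

gcd(137438, 16219):
  137438 = 8·16219 + 7686
  16219 = 2·7686 + 847
  7686 = 9·847 + 63
  847 = 13·63 + 28
  63 = 2·28 + 7
  28 = 4·7
so gcd(137438, 16219) = 7.
7 divides 966, so solutions exist.
Back-substitute for Bézout coefficients:
  7 = 63 - 2·28
  ... = 137438·(517) + 16219·(-4381)
Scale by 966/7 = 138: (x₀, y₀) = (71346, -604578).
General solution: x = 71346 + 2317t, y = -604578 - 19634t for integer t.
x ≥ 0: smallest is 71346 mod 2317 = 1836 (at t = -30), with y = -15558.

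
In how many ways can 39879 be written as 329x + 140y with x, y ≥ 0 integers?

6

gcd(329, 140) = 7  (329 = 2*140 + 49, 140 = 2*49 + 42, 49 = 1*42 + 7, 42 = 6*7).
Back-substituting, 329*(3) + 140*(-7) = 7.
Scale by 5697: one solution is (17091, -39879). Reduce x mod 20: (11, 259).
General: x = 11 + 20t, y = 259 - 47t.
x ≥ 0 ⇒ t ≥ 0; y ≥ 0 ⇒ t ≤ 5. So t ∈ [0, 5]: 6 solutions.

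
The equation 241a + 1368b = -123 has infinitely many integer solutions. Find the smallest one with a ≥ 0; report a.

gcd(1368, 241) = 1.
1 divides -123, so solutions exist.
By Bézout, 241×(193) + 1368×(-34) = 1.
Scale by -123/1 = -123: (a₀, b₀) = (-23739, 4182).
General solution: a = -23739 + 1368t, b = 4182 - 241t for integer t.
a ≥ 0: smallest is -23739 mod 1368 = 885 (at t = 18), with b = -156.

885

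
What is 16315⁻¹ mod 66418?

45139

gcd(66418, 16315) = 1  (66418 = 4*16315 + 1158, 16315 = 14*1158 + 103, 1158 = 11*103 + 25, 103 = 4*25 + 3, 25 = 8*3 + 1, 3 = 3*1).
Back-substituting, 16315*(-21279) + 66418*(5227) = 1.
So 16315*-21279 ≡ 1 (mod 66418), and -21279 mod 66418 = 45139.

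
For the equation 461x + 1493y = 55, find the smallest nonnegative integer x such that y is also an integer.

745

gcd(1493, 461) = 1.
1 divides 55, so solutions exist.
By Bézout, 461×(285) + 1493×(-88) = 1.
Scale by 55/1 = 55: (x₀, y₀) = (15675, -4840).
General solution: x = 15675 + 1493t, y = -4840 - 461t for integer t.
x ≥ 0: smallest is 15675 mod 1493 = 745 (at t = -10), with y = -230.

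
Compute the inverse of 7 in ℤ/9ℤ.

4

gcd(9, 7) = 1  (9 = 1·7 + 2, 7 = 3·2 + 1, 2 = 2·1).
Back-substituting, 7·(4) + 9·(-3) = 1.
So 7·4 ≡ 1 (mod 9), and 4 mod 9 = 4.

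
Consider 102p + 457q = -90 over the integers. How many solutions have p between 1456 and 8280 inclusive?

15

gcd(457, 102) = 1  (457 = 4×102 + 49, 102 = 2×49 + 4, 49 = 12×4 + 1, 4 = 4×1).
Back-substituting, 102×(-112) + 457×(25) = 1.
Scale by -90: particular solution (10080, -2250); reduce p mod 457: (26, -6).
General solution: p = 26 + 457t, q = -6 - 102t for integer t.
1456 ≤ 26 + 457t ≤ 8280 gives t ∈ [4, 18], which is 15 values.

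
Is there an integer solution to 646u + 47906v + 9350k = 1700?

yes

gcd(47906, 646) = 34.
gcd(34, 9350) = 34.
34 divides 1700, so integer solutions exist.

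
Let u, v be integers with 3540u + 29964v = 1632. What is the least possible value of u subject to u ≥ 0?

gcd(29964, 3540) = 12.
12 divides 1632, so solutions exist.
By Bézout, 3540·(-237) + 29964·(28) = 12.
Scale by 1632/12 = 136: (u₀, v₀) = (-32232, 3808).
General solution: u = -32232 + 2497t, v = 3808 - 295t for integer t.
u ≥ 0: smallest is -32232 mod 2497 = 229 (at t = 13), with v = -27.

229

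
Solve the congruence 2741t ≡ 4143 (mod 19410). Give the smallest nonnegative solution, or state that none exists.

gcd(19410, 2741) = 1  (19410 = 7*2741 + 223, 2741 = 12*223 + 65, 223 = 3*65 + 28, 65 = 2*28 + 9, 28 = 3*9 + 1, 9 = 9*1).
1 divides 4143, so solutions exist.
Back-substituting, 2741*(-2089) + 19410*(295) = 1.
So 2741*(-2089) ≡ 1 (mod 19410); multiply by 4143: t ≡ -8654727 (mod 19410).
Smallest nonnegative: t = -8654727 mod 19410 = 2133.

2133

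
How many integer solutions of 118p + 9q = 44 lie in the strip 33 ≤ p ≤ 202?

19

gcd(118, 9):
  118 = 13*9 + 1
  9 = 9*1
so gcd(118, 9) = 1.
Back-substitute for Bézout coefficients:
  1 = 118 - 13*9
  ... = 118*(1) + 9*(-13)
Scale by 44: particular solution (44, -572); reduce p mod 9: (8, -100).
General solution: p = 8 + 9t, q = -100 - 118t for integer t.
33 ≤ 8 + 9t ≤ 202 gives t ∈ [3, 21], which is 19 values.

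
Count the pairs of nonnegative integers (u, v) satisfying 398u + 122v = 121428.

5

gcd(398, 122) = 2  (398 = 3×122 + 32, 122 = 3×32 + 26, 32 = 1×26 + 6, 26 = 4×6 + 2, 6 = 3×2).
Back-substituting, 398×(-19) + 122×(62) = 2.
Scale by 60714: one solution is (-1153566, 3764268). Reduce u mod 61: (5, 979).
General: u = 5 + 61t, v = 979 - 199t.
u ≥ 0 ⇒ t ≥ 0; v ≥ 0 ⇒ t ≤ 4. So t ∈ [0, 4]: 5 solutions.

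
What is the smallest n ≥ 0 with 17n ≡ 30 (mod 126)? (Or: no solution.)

gcd(126, 17):
  126 = 7·17 + 7
  17 = 2·7 + 3
  7 = 2·3 + 1
  3 = 3·1
so gcd(126, 17) = 1.
1 divides 30, so solutions exist.
Back-substitute for Bézout coefficients:
  1 = 7 - 2·3
  ... = 17·(-37) + 126·(5)
So 17·(-37) ≡ 1 (mod 126); multiply by 30: n ≡ -1110 (mod 126).
Smallest nonnegative: n = -1110 mod 126 = 24.

24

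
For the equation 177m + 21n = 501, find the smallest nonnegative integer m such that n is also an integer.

gcd(177, 21) = 3  (177 = 8*21 + 9, 21 = 2*9 + 3, 9 = 3*3).
3 divides 501, so solutions exist.
Back-substituting, 177*(-2) + 21*(17) = 3.
Scale by 501/3 = 167: (m₀, n₀) = (-334, 2839).
General solution: m = -334 + 7t, n = 2839 - 59t for integer t.
m ≥ 0: smallest is -334 mod 7 = 2 (at t = 48), with n = 7.

2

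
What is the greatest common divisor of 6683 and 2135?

1

gcd(6683, 2135):
  6683 = 3·2135 + 278
  2135 = 7·278 + 189
  278 = 1·189 + 89
  189 = 2·89 + 11
  89 = 8·11 + 1
  11 = 11·1
so gcd(6683, 2135) = 1.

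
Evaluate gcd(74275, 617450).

gcd(617450, 74275) = 25  (617450 = 8*74275 + 23250, 74275 = 3*23250 + 4525, 23250 = 5*4525 + 625, 4525 = 7*625 + 150, 625 = 4*150 + 25, 150 = 6*25).

25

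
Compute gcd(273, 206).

1

gcd(273, 206) = 1  (273 = 1·206 + 67, 206 = 3·67 + 5, 67 = 13·5 + 2, 5 = 2·2 + 1, 2 = 2·1).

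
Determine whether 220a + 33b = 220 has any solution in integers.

yes

gcd(220, 33) = 11  (220 = 6*33 + 22, 33 = 1*22 + 11, 22 = 2*11).
11 divides 220, so integer solutions exist.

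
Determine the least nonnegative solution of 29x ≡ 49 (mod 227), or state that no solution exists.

gcd(227, 29) = 1  (227 = 7·29 + 24, 29 = 1·24 + 5, 24 = 4·5 + 4, 5 = 1·4 + 1, 4 = 4·1).
1 divides 49, so solutions exist.
Back-substituting, 29·(47) + 227·(-6) = 1.
So 29·(47) ≡ 1 (mod 227); multiply by 49: x ≡ 2303 (mod 227).
Smallest nonnegative: x = 2303 mod 227 = 33.

33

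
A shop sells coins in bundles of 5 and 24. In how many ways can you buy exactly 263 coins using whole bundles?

2

Need nonnegative integers with 5j + 24k = 263.
gcd(5, 24) = 1, and 5·(5) + 24·(-1) = 1.
So (j₀, k₀) = (1315, -263); general j = 1315 + 24t, k = -263 - 5t.
j ≥ 0 ⇒ t ≥ -54; k ≥ 0 ⇒ t ≤ -53. That's 2 values of t.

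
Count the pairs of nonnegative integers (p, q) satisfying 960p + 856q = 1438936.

gcd(960, 856):
  960 = 1*856 + 104
  856 = 8*104 + 24
  104 = 4*24 + 8
  24 = 3*8
so gcd(960, 856) = 8.
Back-substitute for Bézout coefficients:
  8 = 104 - 4*24
  ... = 960*(33) + 856*(-37)
Scale by 179867: one solution is (5935611, -6655079). Reduce p mod 107: (0, 1681).
General: p = 0 + 107t, q = 1681 - 120t.
p ≥ 0 ⇒ t ≥ 0; q ≥ 0 ⇒ t ≤ 14. So t ∈ [0, 14]: 15 solutions.

15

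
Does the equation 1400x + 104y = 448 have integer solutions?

gcd(1400, 104) = 8  (1400 = 13*104 + 48, 104 = 2*48 + 8, 48 = 6*8).
8 divides 448, so integer solutions exist.

yes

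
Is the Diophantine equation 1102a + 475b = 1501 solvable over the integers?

gcd(1102, 475) = 19.
19 divides 1501, so integer solutions exist.

yes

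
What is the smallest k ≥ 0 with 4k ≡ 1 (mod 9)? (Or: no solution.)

7

gcd(9, 4):
  9 = 2·4 + 1
  4 = 4·1
so gcd(9, 4) = 1.
1 divides 1, so solutions exist.
Back-substitute for Bézout coefficients:
  1 = 9 - 2·4
  ... = 4·(-2) + 9·(1)
So 4·(-2) ≡ 1 (mod 9); multiply by 1: k ≡ -2 (mod 9).
Smallest nonnegative: k = -2 mod 9 = 7.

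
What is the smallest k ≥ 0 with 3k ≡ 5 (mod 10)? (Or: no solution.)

5

gcd(10, 3) = 1.
1 divides 5, so solutions exist.
By Bézout, 3*(-3) + 10*(1) = 1.
So 3*(-3) ≡ 1 (mod 10); multiply by 5: k ≡ -15 (mod 10).
Smallest nonnegative: k = -15 mod 10 = 5.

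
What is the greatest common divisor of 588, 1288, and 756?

28

gcd(1288, 588) = 28  (1288 = 2×588 + 112, 588 = 5×112 + 28, 112 = 4×28).
gcd(28, 756) = 28.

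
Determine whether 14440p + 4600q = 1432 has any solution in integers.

no

gcd(14440, 4600):
  14440 = 3×4600 + 640
  4600 = 7×640 + 120
  640 = 5×120 + 40
  120 = 3×40
so gcd(14440, 4600) = 40.
40 does not divide 1432 (remainder 32), so no integer solutions.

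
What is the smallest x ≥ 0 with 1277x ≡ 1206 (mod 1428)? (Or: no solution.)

654

gcd(1428, 1277) = 1  (1428 = 1*1277 + 151, 1277 = 8*151 + 69, 151 = 2*69 + 13, 69 = 5*13 + 4, 13 = 3*4 + 1, 4 = 4*1).
1 divides 1206, so solutions exist.
Back-substituting, 1277*(-331) + 1428*(296) = 1.
So 1277*(-331) ≡ 1 (mod 1428); multiply by 1206: x ≡ -399186 (mod 1428).
Smallest nonnegative: x = -399186 mod 1428 = 654.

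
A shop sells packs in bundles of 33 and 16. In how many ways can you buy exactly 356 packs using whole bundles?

1

Need nonnegative integers with 33j + 16k = 356.
gcd(33, 16) = 1, and 33·(1) + 16·(-2) = 1.
So (j₀, k₀) = (356, -712); general j = 356 + 16t, k = -712 - 33t.
j ≥ 0 ⇒ t ≥ -22; k ≥ 0 ⇒ t ≤ -22. That's 1 value of t.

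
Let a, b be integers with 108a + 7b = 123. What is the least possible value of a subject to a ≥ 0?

gcd(108, 7) = 1.
1 divides 123, so solutions exist.
By Bézout, 108×(-2) + 7×(31) = 1.
Scale by 123/1 = 123: (a₀, b₀) = (-246, 3813).
General solution: a = -246 + 7t, b = 3813 - 108t for integer t.
a ≥ 0: smallest is -246 mod 7 = 6 (at t = 36), with b = -75.

6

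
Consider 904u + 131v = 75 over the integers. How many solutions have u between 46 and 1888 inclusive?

gcd(904, 131) = 1.
By Bézout, 904×(10) + 131×(-69) = 1.
Particular solution: (95, -655).
General solution: u = 95 + 131t, v = -655 - 904t for integer t.
46 ≤ 95 + 131t ≤ 1888 gives t ∈ [0, 13], which is 14 values.

14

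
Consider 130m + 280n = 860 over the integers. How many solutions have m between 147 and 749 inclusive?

21

gcd(280, 130):
  280 = 2*130 + 20
  130 = 6*20 + 10
  20 = 2*10
so gcd(280, 130) = 10.
Back-substitute for Bézout coefficients:
  10 = 130 - 6*20
  ... = 130*(13) + 280*(-6)
Scale by 86: particular solution (1118, -516); reduce m mod 28: (26, -9).
General solution: m = 26 + 28t, n = -9 - 13t for integer t.
147 ≤ 26 + 28t ≤ 749 gives t ∈ [5, 25], which is 21 values.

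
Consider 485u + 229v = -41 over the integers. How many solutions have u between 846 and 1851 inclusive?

gcd(485, 229) = 1.
By Bézout, 485*(17) + 229*(-36) = 1.
Particular solution: (219, -464).
General solution: u = 219 + 229t, v = -464 - 485t for integer t.
846 ≤ 219 + 229t ≤ 1851 gives t ∈ [3, 7], which is 5 values.

5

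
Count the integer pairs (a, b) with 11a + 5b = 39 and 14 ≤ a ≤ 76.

gcd(11, 5):
  11 = 2*5 + 1
  5 = 5*1
so gcd(11, 5) = 1.
Back-substitute for Bézout coefficients:
  1 = 11 - 2*5
  ... = 11*(1) + 5*(-2)
Scale by 39: particular solution (39, -78); reduce a mod 5: (4, -1).
General solution: a = 4 + 5t, b = -1 - 11t for integer t.
14 ≤ 4 + 5t ≤ 76 gives t ∈ [2, 14], which is 13 values.

13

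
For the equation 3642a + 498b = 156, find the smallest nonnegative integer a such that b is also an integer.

gcd(3642, 498):
  3642 = 7*498 + 156
  498 = 3*156 + 30
  156 = 5*30 + 6
  30 = 5*6
so gcd(3642, 498) = 6.
6 divides 156, so solutions exist.
Back-substitute for Bézout coefficients:
  6 = 156 - 5*30
  ... = 3642*(16) + 498*(-117)
Scale by 156/6 = 26: (a₀, b₀) = (416, -3042).
General solution: a = 416 + 83t, b = -3042 - 607t for integer t.
a ≥ 0: smallest is 416 mod 83 = 1 (at t = -5), with b = -7.

1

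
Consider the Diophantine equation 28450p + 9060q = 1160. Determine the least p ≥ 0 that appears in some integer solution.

272

gcd(28450, 9060) = 10  (28450 = 3*9060 + 1270, 9060 = 7*1270 + 170, 1270 = 7*170 + 80, 170 = 2*80 + 10, 80 = 8*10).
10 divides 1160, so solutions exist.
Back-substituting, 28450*(-107) + 9060*(336) = 10.
Scale by 1160/10 = 116: (p₀, q₀) = (-12412, 38976).
General solution: p = -12412 + 906t, q = 38976 - 2845t for integer t.
p ≥ 0: smallest is -12412 mod 906 = 272 (at t = 14), with q = -854.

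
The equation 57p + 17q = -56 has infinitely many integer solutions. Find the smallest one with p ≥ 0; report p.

gcd(57, 17) = 1  (57 = 3*17 + 6, 17 = 2*6 + 5, 6 = 1*5 + 1, 5 = 5*1).
1 divides -56, so solutions exist.
Back-substituting, 57*(3) + 17*(-10) = 1.
Scale by -56/1 = -56: (p₀, q₀) = (-168, 560).
General solution: p = -168 + 17t, q = 560 - 57t for integer t.
p ≥ 0: smallest is -168 mod 17 = 2 (at t = 10), with q = -10.

2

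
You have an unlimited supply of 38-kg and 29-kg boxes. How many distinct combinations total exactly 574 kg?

Need nonnegative integers with 38j + 29k = 574.
gcd(38, 29) = 1, and 38·(13) + 29·(-17) = 1.
So (j₀, k₀) = (7462, -9758); general j = 7462 + 29t, k = -9758 - 38t.
j ≥ 0 ⇒ t ≥ -257; k ≥ 0 ⇒ t ≤ -257. That's 1 value of t.

1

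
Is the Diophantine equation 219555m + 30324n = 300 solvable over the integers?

no

gcd(219555, 30324) = 21  (219555 = 7·30324 + 7287, 30324 = 4·7287 + 1176, 7287 = 6·1176 + 231, 1176 = 5·231 + 21, 231 = 11·21).
21 does not divide 300 (remainder 6), so no integer solutions.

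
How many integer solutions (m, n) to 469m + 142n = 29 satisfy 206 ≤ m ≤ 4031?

27

gcd(469, 142) = 1  (469 = 3×142 + 43, 142 = 3×43 + 13, 43 = 3×13 + 4, 13 = 3×4 + 1, 4 = 4×1).
Back-substituting, 469×(-33) + 142×(109) = 1.
Scale by 29: particular solution (-957, 3161); reduce m mod 142: (37, -122).
General solution: m = 37 + 142t, n = -122 - 469t for integer t.
206 ≤ 37 + 142t ≤ 4031 gives t ∈ [2, 28], which is 27 values.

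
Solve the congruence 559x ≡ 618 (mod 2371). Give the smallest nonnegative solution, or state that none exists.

gcd(2371, 559):
  2371 = 4×559 + 135
  559 = 4×135 + 19
  135 = 7×19 + 2
  19 = 9×2 + 1
  2 = 2×1
so gcd(2371, 559) = 1.
1 divides 618, so solutions exist.
Back-substitute for Bézout coefficients:
  1 = 19 - 9×2
  ... = 559×(1124) + 2371×(-265)
So 559×(1124) ≡ 1 (mod 2371); multiply by 618: x ≡ 694632 (mod 2371).
Smallest nonnegative: x = 694632 mod 2371 = 2300.

2300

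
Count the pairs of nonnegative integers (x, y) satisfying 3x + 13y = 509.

gcd(13, 3):
  13 = 4·3 + 1
  3 = 3·1
so gcd(13, 3) = 1.
Back-substitute for Bézout coefficients:
  1 = 13 - 4·3
  ... = 3·(-4) + 13·(1)
Scale by 509: one solution is (-2036, 509). Reduce x mod 13: (5, 38).
General: x = 5 + 13t, y = 38 - 3t.
x ≥ 0 ⇒ t ≥ 0; y ≥ 0 ⇒ t ≤ 12. So t ∈ [0, 12]: 13 solutions.

13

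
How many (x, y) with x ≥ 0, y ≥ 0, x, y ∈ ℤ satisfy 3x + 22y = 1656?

gcd(22, 3) = 1.
By Bézout, 3*(-7) + 22*(1) = 1.
One solution: (2, 75).
General: x = 2 + 22t, y = 75 - 3t.
x ≥ 0 ⇒ t ≥ 0; y ≥ 0 ⇒ t ≤ 25. So t ∈ [0, 25]: 26 solutions.

26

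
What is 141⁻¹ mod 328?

221

gcd(328, 141) = 1  (328 = 2·141 + 46, 141 = 3·46 + 3, 46 = 15·3 + 1, 3 = 3·1).
Back-substituting, 141·(-107) + 328·(46) = 1.
So 141·-107 ≡ 1 (mod 328), and -107 mod 328 = 221.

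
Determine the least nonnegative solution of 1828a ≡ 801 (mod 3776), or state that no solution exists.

gcd(3776, 1828) = 4  (3776 = 2×1828 + 120, 1828 = 15×120 + 28, 120 = 4×28 + 8, 28 = 3×8 + 4, 8 = 2×4).
4 does not divide 801, so the congruence has no solution.

no solution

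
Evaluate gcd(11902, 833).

gcd(11902, 833):
  11902 = 14×833 + 240
  833 = 3×240 + 113
  240 = 2×113 + 14
  113 = 8×14 + 1
  14 = 14×1
so gcd(11902, 833) = 1.

1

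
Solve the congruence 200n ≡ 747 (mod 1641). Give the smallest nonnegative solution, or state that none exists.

1095

gcd(1641, 200):
  1641 = 8·200 + 41
  200 = 4·41 + 36
  41 = 1·36 + 5
  36 = 7·5 + 1
  5 = 5·1
so gcd(1641, 200) = 1.
1 divides 747, so solutions exist.
Back-substitute for Bézout coefficients:
  1 = 36 - 7·5
  ... = 200·(320) + 1641·(-39)
So 200·(320) ≡ 1 (mod 1641); multiply by 747: n ≡ 239040 (mod 1641).
Smallest nonnegative: n = 239040 mod 1641 = 1095.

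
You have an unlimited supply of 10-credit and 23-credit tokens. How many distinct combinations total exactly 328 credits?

Need nonnegative integers with 10j + 23k = 328.
gcd(10, 23) = 1, and 10·(7) + 23·(-3) = 1.
So (j₀, k₀) = (2296, -984); general j = 2296 + 23t, k = -984 - 10t.
j ≥ 0 ⇒ t ≥ -99; k ≥ 0 ⇒ t ≤ -99. That's 1 value of t.

1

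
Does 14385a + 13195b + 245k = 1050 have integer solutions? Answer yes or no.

gcd(14385, 13195):
  14385 = 1·13195 + 1190
  13195 = 11·1190 + 105
  1190 = 11·105 + 35
  105 = 3·35
so gcd(14385, 13195) = 35.
gcd(35, 245) = 35.
35 divides 1050, so integer solutions exist.

yes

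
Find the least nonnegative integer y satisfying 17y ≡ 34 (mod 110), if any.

gcd(110, 17) = 1  (110 = 6·17 + 8, 17 = 2·8 + 1, 8 = 8·1).
1 divides 34, so solutions exist.
Back-substituting, 17·(13) + 110·(-2) = 1.
So 17·(13) ≡ 1 (mod 110); multiply by 34: y ≡ 442 (mod 110).
Smallest nonnegative: y = 442 mod 110 = 2.

2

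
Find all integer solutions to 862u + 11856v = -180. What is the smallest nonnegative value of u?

1554

gcd(11856, 862):
  11856 = 13*862 + 650
  862 = 1*650 + 212
  650 = 3*212 + 14
  212 = 15*14 + 2
  14 = 7*2
so gcd(11856, 862) = 2.
2 divides -180, so solutions exist.
Back-substitute for Bézout coefficients:
  2 = 212 - 15*14
  ... = 862*(839) + 11856*(-61)
Scale by -180/2 = -90: (u₀, v₀) = (-75510, 5490).
General solution: u = -75510 + 5928t, v = 5490 - 431t for integer t.
u ≥ 0: smallest is -75510 mod 5928 = 1554 (at t = 13), with v = -113.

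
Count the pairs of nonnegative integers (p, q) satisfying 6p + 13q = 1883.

gcd(13, 6) = 1.
By Bézout, 6*(-2) + 13*(1) = 1.
One solution: (4, 143).
General: p = 4 + 13t, q = 143 - 6t.
p ≥ 0 ⇒ t ≥ 0; q ≥ 0 ⇒ t ≤ 23. So t ∈ [0, 23]: 24 solutions.

24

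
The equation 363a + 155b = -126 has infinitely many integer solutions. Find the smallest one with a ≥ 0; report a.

gcd(363, 155) = 1  (363 = 2*155 + 53, 155 = 2*53 + 49, 53 = 1*49 + 4, 49 = 12*4 + 1, 4 = 4*1).
1 divides -126, so solutions exist.
Back-substituting, 363*(-38) + 155*(89) = 1.
Scale by -126/1 = -126: (a₀, b₀) = (4788, -11214).
General solution: a = 4788 + 155t, b = -11214 - 363t for integer t.
a ≥ 0: smallest is 4788 mod 155 = 138 (at t = -30), with b = -324.

138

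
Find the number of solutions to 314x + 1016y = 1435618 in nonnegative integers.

gcd(1016, 314):
  1016 = 3·314 + 74
  314 = 4·74 + 18
  74 = 4·18 + 2
  18 = 9·2
so gcd(1016, 314) = 2.
Back-substitute for Bézout coefficients:
  2 = 74 - 4·18
  ... = 314·(-55) + 1016·(17)
Scale by 717809: one solution is (-39479495, 12202753). Reduce x mod 508: (233, 1341).
General: x = 233 + 508t, y = 1341 - 157t.
x ≥ 0 ⇒ t ≥ 0; y ≥ 0 ⇒ t ≤ 8. So t ∈ [0, 8]: 9 solutions.

9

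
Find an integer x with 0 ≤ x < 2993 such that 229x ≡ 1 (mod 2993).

2431

gcd(2993, 229):
  2993 = 13×229 + 16
  229 = 14×16 + 5
  16 = 3×5 + 1
  5 = 5×1
so gcd(2993, 229) = 1.
Back-substitute for Bézout coefficients:
  1 = 16 - 3×5
  ... = 229×(-562) + 2993×(43)
So 229×-562 ≡ 1 (mod 2993), and -562 mod 2993 = 2431.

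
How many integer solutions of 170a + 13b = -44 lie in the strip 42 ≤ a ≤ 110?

5

gcd(170, 13) = 1  (170 = 13×13 + 1, 13 = 13×1).
Back-substituting, 170×(1) + 13×(-13) = 1.
Scale by -44: particular solution (-44, 572); reduce a mod 13: (8, -108).
General solution: a = 8 + 13t, b = -108 - 170t for integer t.
42 ≤ 8 + 13t ≤ 110 gives t ∈ [3, 7], which is 5 values.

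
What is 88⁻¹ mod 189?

58

gcd(189, 88):
  189 = 2·88 + 13
  88 = 6·13 + 10
  13 = 1·10 + 3
  10 = 3·3 + 1
  3 = 3·1
so gcd(189, 88) = 1.
Back-substitute for Bézout coefficients:
  1 = 10 - 3·3
  ... = 88·(58) + 189·(-27)
So 88·58 ≡ 1 (mod 189), and 58 mod 189 = 58.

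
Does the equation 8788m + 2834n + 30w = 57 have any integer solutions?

no

gcd(8788, 2834) = 26.
gcd(26, 30) = 2.
2 does not divide 57 (remainder 1), so no integer solutions.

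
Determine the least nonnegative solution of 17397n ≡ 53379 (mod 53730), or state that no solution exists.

gcd(53730, 17397) = 9  (53730 = 3×17397 + 1539, 17397 = 11×1539 + 468, 1539 = 3×468 + 135, 468 = 3×135 + 63, 135 = 2×63 + 9, 63 = 7×9).
9 divides 53379, so solutions exist.
Back-substituting, 17397×(-803) + 53730×(260) = 9.
So 17397×(-803) ≡ 9 (mod 53730); multiply by 5931: n ≡ -4762593 (mod 5970).
Smallest nonnegative: n = -4762593 mod 5970 = 1467.

1467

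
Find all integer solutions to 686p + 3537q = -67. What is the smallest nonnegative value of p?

gcd(3537, 686) = 1.
1 divides -67, so solutions exist.
By Bézout, 686*(-562) + 3537*(109) = 1.
Scale by -67/1 = -67: (p₀, q₀) = (37654, -7303).
General solution: p = 37654 + 3537t, q = -7303 - 686t for integer t.
p ≥ 0: smallest is 37654 mod 3537 = 2284 (at t = -10), with q = -443.

2284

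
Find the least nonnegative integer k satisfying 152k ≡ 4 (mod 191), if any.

186

gcd(191, 152) = 1.
1 divides 4, so solutions exist.
By Bézout, 152*(-49) + 191*(39) = 1.
So 152*(-49) ≡ 1 (mod 191); multiply by 4: k ≡ -196 (mod 191).
Smallest nonnegative: k = -196 mod 191 = 186.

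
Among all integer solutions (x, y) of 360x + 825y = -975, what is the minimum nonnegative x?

gcd(825, 360) = 15  (825 = 2*360 + 105, 360 = 3*105 + 45, 105 = 2*45 + 15, 45 = 3*15).
15 divides -975, so solutions exist.
Back-substituting, 360*(-16) + 825*(7) = 15.
Scale by -975/15 = -65: (x₀, y₀) = (1040, -455).
General solution: x = 1040 + 55t, y = -455 - 24t for integer t.
x ≥ 0: smallest is 1040 mod 55 = 50 (at t = -18), with y = -23.

50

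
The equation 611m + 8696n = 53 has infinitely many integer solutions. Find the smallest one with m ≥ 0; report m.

gcd(8696, 611) = 1  (8696 = 14×611 + 142, 611 = 4×142 + 43, 142 = 3×43 + 13, 43 = 3×13 + 4, 13 = 3×4 + 1, 4 = 4×1).
1 divides 53, so solutions exist.
Back-substituting, 611×(-2021) + 8696×(142) = 1.
Scale by 53/1 = 53: (m₀, n₀) = (-107113, 7526).
General solution: m = -107113 + 8696t, n = 7526 - 611t for integer t.
m ≥ 0: smallest is -107113 mod 8696 = 5935 (at t = 13), with n = -417.

5935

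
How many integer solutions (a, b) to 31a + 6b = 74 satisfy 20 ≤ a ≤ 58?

7

gcd(31, 6):
  31 = 5·6 + 1
  6 = 6·1
so gcd(31, 6) = 1.
Back-substitute for Bézout coefficients:
  1 = 31 - 5·6
  ... = 31·(1) + 6·(-5)
Scale by 74: particular solution (74, -370); reduce a mod 6: (2, 2).
General solution: a = 2 + 6t, b = 2 - 31t for integer t.
20 ≤ 2 + 6t ≤ 58 gives t ∈ [3, 9], which is 7 values.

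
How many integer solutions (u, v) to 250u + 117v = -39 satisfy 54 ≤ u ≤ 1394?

gcd(250, 117) = 1  (250 = 2*117 + 16, 117 = 7*16 + 5, 16 = 3*5 + 1, 5 = 5*1).
Back-substituting, 250*(22) + 117*(-47) = 1.
Scale by -39: particular solution (-858, 1833); reduce u mod 117: (78, -167).
General solution: u = 78 + 117t, v = -167 - 250t for integer t.
54 ≤ 78 + 117t ≤ 1394 gives t ∈ [0, 11], which is 12 values.

12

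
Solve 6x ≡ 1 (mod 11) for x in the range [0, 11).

2

gcd(11, 6):
  11 = 1·6 + 5
  6 = 1·5 + 1
  5 = 5·1
so gcd(11, 6) = 1.
Back-substitute for Bézout coefficients:
  1 = 6 - 1·5
  ... = 6·(2) + 11·(-1)
So 6·2 ≡ 1 (mod 11), and 2 mod 11 = 2.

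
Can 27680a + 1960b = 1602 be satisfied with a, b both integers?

gcd(27680, 1960) = 40  (27680 = 14·1960 + 240, 1960 = 8·240 + 40, 240 = 6·40).
40 does not divide 1602 (remainder 2), so no integer solutions.

no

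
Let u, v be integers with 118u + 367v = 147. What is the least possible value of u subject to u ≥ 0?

79

gcd(367, 118):
  367 = 3*118 + 13
  118 = 9*13 + 1
  13 = 13*1
so gcd(367, 118) = 1.
1 divides 147, so solutions exist.
Back-substitute for Bézout coefficients:
  1 = 118 - 9*13
  ... = 118*(28) + 367*(-9)
Scale by 147/1 = 147: (u₀, v₀) = (4116, -1323).
General solution: u = 4116 + 367t, v = -1323 - 118t for integer t.
u ≥ 0: smallest is 4116 mod 367 = 79 (at t = -11), with v = -25.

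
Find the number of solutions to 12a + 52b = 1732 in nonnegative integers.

11

gcd(52, 12) = 4  (52 = 4·12 + 4, 12 = 3·4).
Back-substituting, 12·(-4) + 52·(1) = 4.
Scale by 433: one solution is (-1732, 433). Reduce a mod 13: (10, 31).
General: a = 10 + 13t, b = 31 - 3t.
a ≥ 0 ⇒ t ≥ 0; b ≥ 0 ⇒ t ≤ 10. So t ∈ [0, 10]: 11 solutions.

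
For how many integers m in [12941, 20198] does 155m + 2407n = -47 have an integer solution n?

3

gcd(2407, 155) = 1.
By Bézout, 155×(264) + 2407×(-17) = 1.
Particular solution: (2034, -131).
General solution: m = 2034 + 2407t, n = -131 - 155t for integer t.
12941 ≤ 2034 + 2407t ≤ 20198 gives t ∈ [5, 7], which is 3 values.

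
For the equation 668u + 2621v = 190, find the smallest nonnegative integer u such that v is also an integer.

683

gcd(2621, 668):
  2621 = 3*668 + 617
  668 = 1*617 + 51
  617 = 12*51 + 5
  51 = 10*5 + 1
  5 = 5*1
so gcd(2621, 668) = 1.
1 divides 190, so solutions exist.
Back-substitute for Bézout coefficients:
  1 = 51 - 10*5
  ... = 668*(514) + 2621*(-131)
Scale by 190/1 = 190: (u₀, v₀) = (97660, -24890).
General solution: u = 97660 + 2621t, v = -24890 - 668t for integer t.
u ≥ 0: smallest is 97660 mod 2621 = 683 (at t = -37), with v = -174.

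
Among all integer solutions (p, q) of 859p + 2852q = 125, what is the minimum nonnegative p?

1295

gcd(2852, 859):
  2852 = 3*859 + 275
  859 = 3*275 + 34
  275 = 8*34 + 3
  34 = 11*3 + 1
  3 = 3*1
so gcd(2852, 859) = 1.
1 divides 125, so solutions exist.
Back-substitute for Bézout coefficients:
  1 = 34 - 11*3
  ... = 859*(923) + 2852*(-278)
Scale by 125/1 = 125: (p₀, q₀) = (115375, -34750).
General solution: p = 115375 + 2852t, q = -34750 - 859t for integer t.
p ≥ 0: smallest is 115375 mod 2852 = 1295 (at t = -40), with q = -390.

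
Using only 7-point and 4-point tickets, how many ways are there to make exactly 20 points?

Need nonnegative integers with 7j + 4k = 20.
gcd(7, 4) = 1, and 7·(-1) + 4·(2) = 1.
So (j₀, k₀) = (-20, 40); general j = -20 + 4t, k = 40 - 7t.
j ≥ 0 ⇒ t ≥ 5; k ≥ 0 ⇒ t ≤ 5. That's 1 value of t.

1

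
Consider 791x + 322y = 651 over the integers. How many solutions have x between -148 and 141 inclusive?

gcd(791, 322) = 7  (791 = 2·322 + 147, 322 = 2·147 + 28, 147 = 5·28 + 7, 28 = 4·7).
Back-substituting, 791·(11) + 322·(-27) = 7.
Scale by 93: particular solution (1023, -2511); reduce x mod 46: (11, -25).
General solution: x = 11 + 46t, y = -25 - 113t for integer t.
-148 ≤ 11 + 46t ≤ 141 gives t ∈ [-3, 2], which is 6 values.

6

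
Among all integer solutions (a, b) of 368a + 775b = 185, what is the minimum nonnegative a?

gcd(775, 368):
  775 = 2·368 + 39
  368 = 9·39 + 17
  39 = 2·17 + 5
  17 = 3·5 + 2
  5 = 2·2 + 1
  2 = 2·1
so gcd(775, 368) = 1.
1 divides 185, so solutions exist.
Back-substitute for Bézout coefficients:
  1 = 5 - 2·2
  ... = 368·(-318) + 775·(151)
Scale by 185/1 = 185: (a₀, b₀) = (-58830, 27935).
General solution: a = -58830 + 775t, b = 27935 - 368t for integer t.
a ≥ 0: smallest is -58830 mod 775 = 70 (at t = 76), with b = -33.

70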